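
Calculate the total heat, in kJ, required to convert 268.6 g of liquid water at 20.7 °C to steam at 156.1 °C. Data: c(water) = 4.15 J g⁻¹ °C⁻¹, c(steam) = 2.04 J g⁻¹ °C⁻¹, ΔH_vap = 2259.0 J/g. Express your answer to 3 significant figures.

q1 (heat water 20.7→100.0 °C): 268.6 × 4.15 × 79.3 = 88395 J
q2 (vaporize at 100 °C): 268.6 × 2259.0 = 606767 J
q3 (heat steam 100.0→156.1 °C): 268.6 × 2.04 × 56.1 = 30740 J
Total: 88395 + 606767 + 30740 = 725902 J = 726 kJ

q = 726 kJ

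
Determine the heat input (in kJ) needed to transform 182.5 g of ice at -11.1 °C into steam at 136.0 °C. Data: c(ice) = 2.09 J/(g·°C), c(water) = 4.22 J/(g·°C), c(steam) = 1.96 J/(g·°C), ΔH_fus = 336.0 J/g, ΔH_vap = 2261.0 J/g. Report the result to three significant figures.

q = 568 kJ

q1 (heat ice -11.1→0.0 °C): 182.5 × 2.09 × 11.1 = 4234 J
q2 (melt at 0 °C): 182.5 × 336.0 = 61320 J
q3 (heat water 0.0→100.0 °C): 182.5 × 4.22 × 100.0 = 77015 J
q4 (vaporize at 100 °C): 182.5 × 2261.0 = 412633 J
q5 (heat steam 100.0→136.0 °C): 182.5 × 1.96 × 36.0 = 12877 J
Total: 4234 + 61320 + 77015 + 412633 + 12877 = 568079 J = 568 kJ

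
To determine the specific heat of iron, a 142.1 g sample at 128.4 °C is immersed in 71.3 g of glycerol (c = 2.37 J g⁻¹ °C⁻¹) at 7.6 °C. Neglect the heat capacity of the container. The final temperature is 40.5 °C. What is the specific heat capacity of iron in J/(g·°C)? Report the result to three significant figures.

c = 0.445 J/(g·°C)

q_gained = (71.3 × 2.37) × (40.5 − 7.6) = 5559 J
q_lost = 142.1 × c × (128.4 − 40.5) = 12490.59 c
Set equal: c = 5559 / 12490.59 = 0.445 J/(g·°C)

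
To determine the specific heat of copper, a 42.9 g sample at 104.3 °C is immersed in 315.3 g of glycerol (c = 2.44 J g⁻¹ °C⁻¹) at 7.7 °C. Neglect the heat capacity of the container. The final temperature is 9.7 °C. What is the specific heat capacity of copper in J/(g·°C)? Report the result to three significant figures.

c = 0.379 J/(g·°C)

q_gained = (315.3 × 2.44) × (9.7 − 7.7) = 1539 J
q_lost = 42.9 × c × (104.3 − 9.7) = 4058.34 c
Set equal: c = 1539 / 4058.34 = 0.379 J/(g·°C)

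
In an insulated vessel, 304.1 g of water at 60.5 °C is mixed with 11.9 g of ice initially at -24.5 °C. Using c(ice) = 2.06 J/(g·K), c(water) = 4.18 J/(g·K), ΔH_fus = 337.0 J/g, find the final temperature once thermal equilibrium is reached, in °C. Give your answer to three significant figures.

T_f = 54.7 °C

Heat to bring ice to 0 °C and melt it: q₁ = 11.9×2.06×24.5 + 11.9×337.0 = 4610.9 J
Heat the water can supply cooling to 0 °C: 304.1×4.18×60.5 = 76903.8 J > q₁, so all ice melts.
Energy balance: 304.1×4.18×(60.5 − T) = 4610.9 + 11.9×4.18×(T − 0)
1271.138(60.5 − T) = 4610.9 + 49.742 T
76903.8 − 4610.9 = 1320.880 T
T = 72292.9 / 1320.880 = 54.73 °C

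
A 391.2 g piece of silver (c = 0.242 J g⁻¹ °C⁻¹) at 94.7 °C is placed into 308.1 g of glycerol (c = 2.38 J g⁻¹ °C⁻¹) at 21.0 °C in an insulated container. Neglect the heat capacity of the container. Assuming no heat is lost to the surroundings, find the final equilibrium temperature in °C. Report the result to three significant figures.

T_f = 29.4 °C

Heat lost by silver = heat gained by glycerol.
(391.2)(0.242)(94.7 − T) = (308.1)(2.38)(T − 21.0)
94.6704 (94.7 − T) = 733.278 (T − 21.0)
8965.3 − 94.6704 T = 733.278 T − 15399
24364.3 = 827.9484 T
T = 29.43 °C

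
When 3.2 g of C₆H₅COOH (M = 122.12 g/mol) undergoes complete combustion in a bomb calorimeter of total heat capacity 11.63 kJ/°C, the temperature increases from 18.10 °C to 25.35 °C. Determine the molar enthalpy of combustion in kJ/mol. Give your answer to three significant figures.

ΔT = 25.35 − 18.10 = 7.25 °C
q_cal = C_cal × ΔT = 11.63 × 7.25 = 84.3175 kJ
n = 3.2 / 122.12 = 0.02620 mol
q_rxn = −q_cal = -84.3175 kJ
ΔH = -84.3175 / 0.02620 = -3218 kJ/mol

ΔH = -3220 kJ/mol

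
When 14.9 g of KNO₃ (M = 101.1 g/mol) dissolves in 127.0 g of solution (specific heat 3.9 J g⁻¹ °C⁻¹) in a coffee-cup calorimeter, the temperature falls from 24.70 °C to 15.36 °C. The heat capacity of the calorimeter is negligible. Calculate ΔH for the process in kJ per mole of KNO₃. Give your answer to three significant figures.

ΔH = 31.4 kJ/mol

|ΔT| = |15.36 − 24.70| = 9.34 °C
|q_surr| = (127.0 × 3.9) × 9.34 = 495.3 × 9.34 = 4626 J
n(KNO₃) = 14.9 / 101.1 = 0.1474 mol
Temperature fell, so q_rxn = +|q_surr| = 4.626 kJ
ΔH = q_rxn / n = 31.38 kJ/mol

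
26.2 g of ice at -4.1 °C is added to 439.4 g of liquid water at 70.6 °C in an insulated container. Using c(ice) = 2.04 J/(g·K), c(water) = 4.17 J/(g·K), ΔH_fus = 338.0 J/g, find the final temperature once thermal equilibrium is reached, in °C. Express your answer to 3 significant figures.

Heat to bring ice to 0 °C and melt it: q₁ = 26.2×2.04×4.1 + 26.2×338.0 = 9074.7 J
Heat the water can supply cooling to 0 °C: 439.4×4.17×70.6 = 129360 J > q₁, so all ice melts.
Energy balance: 439.4×4.17×(70.6 − T) = 9074.7 + 26.2×4.17×(T − 0)
1832.298(70.6 − T) = 9074.7 + 109.254 T
129360 − 9074.7 = 1941.552 T
T = 120285.3 / 1941.552 = 61.95 °C

T_f = 62.0 °C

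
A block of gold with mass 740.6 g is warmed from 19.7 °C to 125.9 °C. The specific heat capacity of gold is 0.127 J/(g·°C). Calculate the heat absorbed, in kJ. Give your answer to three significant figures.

q = m c ΔT = 740.6 × 0.127 × (125.9 − 19.7)
q = 740.6 × 0.127 × 106.2 = 9989 J = 9.99 kJ

q = 9.99 kJ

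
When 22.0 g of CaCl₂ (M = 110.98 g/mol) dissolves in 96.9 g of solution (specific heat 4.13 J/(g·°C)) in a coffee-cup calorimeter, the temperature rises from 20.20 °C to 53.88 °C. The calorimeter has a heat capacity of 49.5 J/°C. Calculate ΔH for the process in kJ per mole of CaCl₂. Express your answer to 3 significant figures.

|ΔT| = |53.88 − 20.20| = 33.68 °C
|q_surr| = (96.9 × 4.13 + 49.5) × 33.68 = 449.697 × 33.68 = 15150 J
n(CaCl₂) = 22.0 / 110.98 = 0.1982 mol
Temperature rose, so q_rxn = −|q_surr| = -15.15 kJ
ΔH = q_rxn / n = -76.44 kJ/mol

ΔH = -76.4 kJ/mol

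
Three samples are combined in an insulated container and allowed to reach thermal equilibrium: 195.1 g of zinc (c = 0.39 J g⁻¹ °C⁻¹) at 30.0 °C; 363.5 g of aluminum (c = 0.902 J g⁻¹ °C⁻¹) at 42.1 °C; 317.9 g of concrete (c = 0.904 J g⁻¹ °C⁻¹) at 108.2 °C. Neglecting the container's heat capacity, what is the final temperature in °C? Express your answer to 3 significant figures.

Σ mᵢcᵢ(T − Tᵢ) = 0  ⇒  T = Σ mᵢcᵢTᵢ / Σ mᵢcᵢ
Σ mᵢcᵢ = 195.1×0.39 + 363.5×0.902 + 317.9×0.904 = 691.3476
Σ mᵢcᵢTᵢ = 76.089×30.0 + 327.877×42.1 + 287.3816×108.2 = 47181
T = 47181 / 691.3476 = 68.24 °C

T_f = 68.2 °C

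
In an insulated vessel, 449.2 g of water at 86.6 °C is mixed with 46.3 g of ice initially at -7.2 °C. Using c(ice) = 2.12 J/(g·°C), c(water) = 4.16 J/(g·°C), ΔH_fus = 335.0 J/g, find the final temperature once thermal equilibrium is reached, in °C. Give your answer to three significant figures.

T_f = 70.6 °C

Heat to bring ice to 0 °C and melt it: q₁ = 46.3×2.12×7.2 + 46.3×335.0 = 16217 J
Heat the water can supply cooling to 0 °C: 449.2×4.16×86.6 = 161827 J > q₁, so all ice melts.
Energy balance: 449.2×4.16×(86.6 − T) = 16217 + 46.3×4.16×(T − 0)
1868.672(86.6 − T) = 16217 + 192.608 T
161827 − 16217 = 2061.280 T
T = 145610 / 2061.280 = 70.64 °C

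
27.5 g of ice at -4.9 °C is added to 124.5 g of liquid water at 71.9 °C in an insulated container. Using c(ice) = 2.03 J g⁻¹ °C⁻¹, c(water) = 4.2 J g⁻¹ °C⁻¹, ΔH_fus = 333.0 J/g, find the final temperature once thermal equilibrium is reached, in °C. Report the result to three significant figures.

T_f = 44.1 °C

Heat to bring ice to 0 °C and melt it: q₁ = 27.5×2.03×4.9 + 27.5×333.0 = 9431.0 J
Heat the water can supply cooling to 0 °C: 124.5×4.2×71.9 = 37596.5 J > q₁, so all ice melts.
Energy balance: 124.5×4.2×(71.9 − T) = 9431.0 + 27.5×4.2×(T − 0)
522.9(71.9 − T) = 9431.0 + 115.5 T
37596.5 − 9431.0 = 638.4 T
T = 28165.5 / 638.4 = 44.12 °C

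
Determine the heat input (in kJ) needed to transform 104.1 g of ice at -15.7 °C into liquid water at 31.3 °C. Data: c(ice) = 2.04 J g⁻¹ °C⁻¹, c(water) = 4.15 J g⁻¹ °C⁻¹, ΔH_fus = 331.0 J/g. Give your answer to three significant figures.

q = 51.3 kJ

q1 (heat ice -15.7→0.0 °C): 104.1 × 2.04 × 15.7 = 3334 J
q2 (melt at 0 °C): 104.1 × 331.0 = 34457 J
q3 (heat water 0.0→31.3 °C): 104.1 × 4.15 × 31.3 = 13522 J
Total: 3334 + 34457 + 13522 = 51313 J = 51.3 kJ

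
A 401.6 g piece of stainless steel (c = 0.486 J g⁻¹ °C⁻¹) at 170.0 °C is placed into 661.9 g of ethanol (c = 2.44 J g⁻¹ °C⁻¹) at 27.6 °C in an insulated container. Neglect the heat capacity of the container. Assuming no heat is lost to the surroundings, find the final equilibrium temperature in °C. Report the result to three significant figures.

Heat lost by stainless steel = heat gained by ethanol.
(401.6)(0.486)(170.0 − T) = (661.9)(2.44)(T − 27.6)
195.1776 (170.0 − T) = 1615.036 (T − 27.6)
33180 − 195.1776 T = 1615.036 T − 44575
77755 = 1810.2136 T
T = 42.95 °C

T_f = 43.0 °C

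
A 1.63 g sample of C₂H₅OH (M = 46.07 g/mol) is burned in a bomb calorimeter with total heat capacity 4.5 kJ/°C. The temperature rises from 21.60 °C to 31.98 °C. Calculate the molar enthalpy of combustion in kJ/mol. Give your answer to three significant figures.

ΔH = -1320 kJ/mol

ΔT = 31.98 − 21.60 = 10.38 °C
q_cal = C_cal × ΔT = 4.5 × 10.38 = 46.71 kJ
n = 1.63 / 46.07 = 0.03538 mol
q_rxn = −q_cal = -46.71 kJ
ΔH = -46.71 / 0.03538 = -1320 kJ/mol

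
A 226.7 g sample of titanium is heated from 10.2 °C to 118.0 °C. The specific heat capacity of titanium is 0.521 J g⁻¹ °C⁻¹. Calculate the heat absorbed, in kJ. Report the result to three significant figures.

q = m c ΔT = 226.7 × 0.521 × (118.0 − 10.2)
q = 226.7 × 0.521 × 107.8 = 12730 J = 12.7 kJ

q = 12.7 kJ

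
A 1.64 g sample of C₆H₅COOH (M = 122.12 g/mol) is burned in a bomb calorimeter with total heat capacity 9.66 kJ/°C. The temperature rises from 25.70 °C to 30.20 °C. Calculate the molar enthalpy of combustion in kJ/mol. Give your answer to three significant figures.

ΔT = 30.20 − 25.70 = 4.50 °C
q_cal = C_cal × ΔT = 9.66 × 4.50 = 43.47 kJ
n = 1.64 / 122.12 = 0.01343 mol
q_rxn = −q_cal = -43.47 kJ
ΔH = -43.47 / 0.01343 = -3237 kJ/mol

ΔH = -3240 kJ/mol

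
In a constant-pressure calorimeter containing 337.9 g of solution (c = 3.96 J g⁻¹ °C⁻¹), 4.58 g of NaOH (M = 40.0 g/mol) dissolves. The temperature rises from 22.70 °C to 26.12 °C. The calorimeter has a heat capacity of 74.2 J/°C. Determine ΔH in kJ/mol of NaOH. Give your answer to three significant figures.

ΔH = -42.2 kJ/mol

|ΔT| = |26.12 − 22.70| = 3.42 °C
|q_surr| = (337.9 × 3.96 + 74.2) × 3.42 = 1412.284 × 3.42 = 4830 J
n(NaOH) = 4.58 / 40.0 = 0.1145 mol
Temperature rose, so q_rxn = −|q_surr| = -4.830 kJ
ΔH = q_rxn / n = -42.18 kJ/mol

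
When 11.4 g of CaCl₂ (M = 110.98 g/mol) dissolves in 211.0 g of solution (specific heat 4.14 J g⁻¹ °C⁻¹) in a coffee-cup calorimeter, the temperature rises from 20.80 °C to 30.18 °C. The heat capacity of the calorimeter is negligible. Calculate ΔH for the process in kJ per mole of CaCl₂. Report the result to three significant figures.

ΔH = -79.8 kJ/mol

|ΔT| = |30.18 − 20.80| = 9.38 °C
|q_surr| = (211.0 × 4.14) × 9.38 = 873.54 × 9.38 = 8194 J
n(CaCl₂) = 11.4 / 110.98 = 0.1027 mol
Temperature rose, so q_rxn = −|q_surr| = -8.194 kJ
ΔH = q_rxn / n = -79.79 kJ/mol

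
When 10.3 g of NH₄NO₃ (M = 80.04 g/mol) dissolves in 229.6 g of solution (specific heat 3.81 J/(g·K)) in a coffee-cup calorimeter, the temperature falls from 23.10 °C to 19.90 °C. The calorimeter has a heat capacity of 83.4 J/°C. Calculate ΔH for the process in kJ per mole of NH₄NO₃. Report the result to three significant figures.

ΔH = 23.8 kJ/mol

|ΔT| = |19.90 − 23.10| = 3.20 °C
|q_surr| = (229.6 × 3.81 + 83.4) × 3.20 = 958.176 × 3.20 = 3066 J
n(NH₄NO₃) = 10.3 / 80.04 = 0.1287 mol
Temperature fell, so q_rxn = +|q_surr| = 3.066 kJ
ΔH = q_rxn / n = 23.82 kJ/mol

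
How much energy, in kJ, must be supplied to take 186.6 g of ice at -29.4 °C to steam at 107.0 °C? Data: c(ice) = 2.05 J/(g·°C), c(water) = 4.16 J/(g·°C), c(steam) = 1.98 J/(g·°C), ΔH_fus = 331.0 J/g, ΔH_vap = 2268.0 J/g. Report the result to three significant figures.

q = 576 kJ

q1 (heat ice -29.4→0.0 °C): 186.6 × 2.05 × 29.4 = 11246 J
q2 (melt at 0 °C): 186.6 × 331.0 = 61765 J
q3 (heat water 0.0→100.0 °C): 186.6 × 4.16 × 100.0 = 77626 J
q4 (vaporize at 100 °C): 186.6 × 2268.0 = 423209 J
q5 (heat steam 100.0→107.0 °C): 186.6 × 1.98 × 7.0 = 2586 J
Total: 11246 + 61765 + 77626 + 423209 + 2586 = 576432 J = 576 kJ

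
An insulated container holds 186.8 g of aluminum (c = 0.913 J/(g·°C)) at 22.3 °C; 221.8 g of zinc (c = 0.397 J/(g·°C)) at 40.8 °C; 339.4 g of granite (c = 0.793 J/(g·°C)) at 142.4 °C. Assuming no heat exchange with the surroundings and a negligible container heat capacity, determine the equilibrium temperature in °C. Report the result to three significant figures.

Σ mᵢcᵢ(T − Tᵢ) = 0  ⇒  T = Σ mᵢcᵢTᵢ / Σ mᵢcᵢ
Σ mᵢcᵢ = 186.8×0.913 + 221.8×0.397 + 339.4×0.793 = 527.7472
Σ mᵢcᵢTᵢ = 170.5484×22.3 + 88.0546×40.8 + 269.1442×142.4 = 45722
T = 45722 / 527.7472 = 86.64 °C

T_f = 86.6 °C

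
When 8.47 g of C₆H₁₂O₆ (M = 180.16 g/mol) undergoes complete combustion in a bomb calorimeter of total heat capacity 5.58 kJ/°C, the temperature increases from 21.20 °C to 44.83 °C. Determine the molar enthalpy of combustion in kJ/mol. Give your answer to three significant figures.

ΔT = 44.83 − 21.20 = 23.63 °C
q_cal = C_cal × ΔT = 5.58 × 23.63 = 131.8554 kJ
n = 8.47 / 180.16 = 0.04701 mol
q_rxn = −q_cal = -131.8554 kJ
ΔH = -131.8554 / 0.04701 = -2804.8 kJ/mol

ΔH = -2800 kJ/mol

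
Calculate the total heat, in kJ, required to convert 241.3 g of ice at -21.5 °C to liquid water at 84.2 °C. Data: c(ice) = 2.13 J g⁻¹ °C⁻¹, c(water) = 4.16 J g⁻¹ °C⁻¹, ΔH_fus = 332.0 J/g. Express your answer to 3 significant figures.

q = 176 kJ

q1 (heat ice -21.5→0.0 °C): 241.3 × 2.13 × 21.5 = 11050 J
q2 (melt at 0 °C): 241.3 × 332.0 = 80112 J
q3 (heat water 0.0→84.2 °C): 241.3 × 4.16 × 84.2 = 84521 J
Total: 11050 + 80112 + 84521 = 175683 J = 176 kJ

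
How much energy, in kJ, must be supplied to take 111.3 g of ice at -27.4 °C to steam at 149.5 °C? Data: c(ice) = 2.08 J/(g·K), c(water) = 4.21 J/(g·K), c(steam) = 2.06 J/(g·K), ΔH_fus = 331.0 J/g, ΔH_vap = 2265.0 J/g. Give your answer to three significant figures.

q = 353 kJ

q1 (heat ice -27.4→0.0 °C): 111.3 × 2.08 × 27.4 = 6343 J
q2 (melt at 0 °C): 111.3 × 331.0 = 36840 J
q3 (heat water 0.0→100.0 °C): 111.3 × 4.21 × 100.0 = 46857 J
q4 (vaporize at 100 °C): 111.3 × 2265.0 = 252095 J
q5 (heat steam 100.0→149.5 °C): 111.3 × 2.06 × 49.5 = 11349 J
Total: 6343 + 36840 + 46857 + 252095 + 11349 = 353484 J = 353 kJ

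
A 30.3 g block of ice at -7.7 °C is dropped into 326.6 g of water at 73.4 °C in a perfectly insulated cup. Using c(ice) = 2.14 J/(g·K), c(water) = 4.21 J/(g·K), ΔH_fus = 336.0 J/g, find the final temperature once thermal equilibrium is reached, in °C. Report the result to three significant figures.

Heat to bring ice to 0 °C and melt it: q₁ = 30.3×2.14×7.7 + 30.3×336.0 = 10680 J
Heat the water can supply cooling to 0 °C: 326.6×4.21×73.4 = 100924 J > q₁, so all ice melts.
Energy balance: 326.6×4.21×(73.4 − T) = 10680 + 30.3×4.21×(T − 0)
1374.986(73.4 − T) = 10680 + 127.563 T
100924 − 10680 = 1502.549 T
T = 90244 / 1502.549 = 60.06 °C

T_f = 60.1 °C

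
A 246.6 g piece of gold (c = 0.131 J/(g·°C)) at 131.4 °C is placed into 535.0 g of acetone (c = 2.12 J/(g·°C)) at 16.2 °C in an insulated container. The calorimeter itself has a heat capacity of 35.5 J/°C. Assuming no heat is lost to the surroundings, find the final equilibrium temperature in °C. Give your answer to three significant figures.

Heat lost by gold = heat gained by acetone + calorimeter.
(246.6)(0.131)(131.4 − T) = [(535.0)(2.12) + 35.5](T − 16.2)
32.3046 (131.4 − T) = 1169.7 (T − 16.2)
4244.8 − 32.3046 T = 1169.7 T − 18949
23193.8 = 1202.0046 T
T = 19.30 °C

T_f = 19.3 °C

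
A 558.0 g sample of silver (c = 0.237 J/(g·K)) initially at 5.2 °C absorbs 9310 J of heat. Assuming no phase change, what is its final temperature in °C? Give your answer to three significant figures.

ΔT = q / (m c) = 9310 / (558.0 × 0.237) = 70.40 °C
T_f = 5.2 + 70.40 = 75.60 °C

T_f = 75.6 °C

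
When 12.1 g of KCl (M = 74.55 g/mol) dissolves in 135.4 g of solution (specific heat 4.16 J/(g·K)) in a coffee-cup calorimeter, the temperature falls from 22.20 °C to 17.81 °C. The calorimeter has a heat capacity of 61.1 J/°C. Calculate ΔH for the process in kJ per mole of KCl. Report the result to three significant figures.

|ΔT| = |17.81 − 22.20| = 4.39 °C
|q_surr| = (135.4 × 4.16 + 61.1) × 4.39 = 624.364 × 4.39 = 2741 J
n(KCl) = 12.1 / 74.55 = 0.1623 mol
Temperature fell, so q_rxn = +|q_surr| = 2.741 kJ
ΔH = q_rxn / n = 16.89 kJ/mol

ΔH = 16.9 kJ/mol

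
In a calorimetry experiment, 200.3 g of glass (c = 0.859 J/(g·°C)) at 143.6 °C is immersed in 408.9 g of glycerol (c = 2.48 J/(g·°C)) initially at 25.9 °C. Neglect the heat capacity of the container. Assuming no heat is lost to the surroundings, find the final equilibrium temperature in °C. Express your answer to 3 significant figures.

T_f = 43.0 °C

Heat lost by glass = heat gained by glycerol.
(200.3)(0.859)(143.6 − T) = (408.9)(2.48)(T − 25.9)
172.0577 (143.6 − T) = 1014.072 (T − 25.9)
24707 − 172.0577 T = 1014.072 T − 26264
50971 = 1186.1297 T
T = 42.97 °C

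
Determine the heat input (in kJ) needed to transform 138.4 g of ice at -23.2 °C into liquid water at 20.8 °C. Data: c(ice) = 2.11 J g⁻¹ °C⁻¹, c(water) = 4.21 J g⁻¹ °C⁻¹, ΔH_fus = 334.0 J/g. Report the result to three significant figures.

q = 65.1 kJ

q1 (heat ice -23.2→0.0 °C): 138.4 × 2.11 × 23.2 = 6775 J
q2 (melt at 0 °C): 138.4 × 334.0 = 46226 J
q3 (heat water 0.0→20.8 °C): 138.4 × 4.21 × 20.8 = 12119 J
Total: 6775 + 46226 + 12119 = 65120 J = 65.1 kJ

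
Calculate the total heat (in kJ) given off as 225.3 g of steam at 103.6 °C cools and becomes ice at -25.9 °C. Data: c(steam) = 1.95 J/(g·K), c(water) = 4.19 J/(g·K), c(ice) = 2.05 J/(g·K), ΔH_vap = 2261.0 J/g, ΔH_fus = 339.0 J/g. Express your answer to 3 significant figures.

q1 (cool steam 103.6→100 °C): 225.3 × 1.95 × 3.6 = 1582 J
q2 (condense at 100 °C): 225.3 × 2261.0 = 509403 J
q3 (cool water 100→0 °C): 225.3 × 4.19 × 100.0 = 94401 J
q4 (freeze at 0 °C): 225.3 × 339.0 = 76377 J
q5 (cool ice 0→-25.9 °C): 225.3 × 2.05 × 25.9 = 11962 J
Total: 1582 + 509403 + 94401 + 76377 + 11962 = 693725 J = 694 kJ

q = 694 kJ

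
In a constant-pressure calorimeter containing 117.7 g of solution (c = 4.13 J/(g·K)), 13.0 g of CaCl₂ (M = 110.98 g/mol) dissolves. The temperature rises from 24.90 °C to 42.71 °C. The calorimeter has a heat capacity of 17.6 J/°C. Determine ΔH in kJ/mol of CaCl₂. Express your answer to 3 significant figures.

|ΔT| = |42.71 − 24.90| = 17.81 °C
|q_surr| = (117.7 × 4.13 + 17.6) × 17.81 = 503.701 × 17.81 = 8971 J
n(CaCl₂) = 13.0 / 110.98 = 0.1171 mol
Temperature rose, so q_rxn = −|q_surr| = -8.971 kJ
ΔH = q_rxn / n = -76.61 kJ/mol

ΔH = -76.6 kJ/mol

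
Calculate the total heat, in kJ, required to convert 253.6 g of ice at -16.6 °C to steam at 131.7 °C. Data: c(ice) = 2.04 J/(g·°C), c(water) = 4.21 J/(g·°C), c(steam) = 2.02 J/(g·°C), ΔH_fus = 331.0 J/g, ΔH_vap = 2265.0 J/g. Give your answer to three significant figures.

q1 (heat ice -16.6→0.0 °C): 253.6 × 2.04 × 16.6 = 8588 J
q2 (melt at 0 °C): 253.6 × 331.0 = 83942 J
q3 (heat water 0.0→100.0 °C): 253.6 × 4.21 × 100.0 = 106766 J
q4 (vaporize at 100 °C): 253.6 × 2265.0 = 574404 J
q5 (heat steam 100.0→131.7 °C): 253.6 × 2.02 × 31.7 = 16239 J
Total: 8588 + 83942 + 106766 + 574404 + 16239 = 789939 J = 790 kJ

q = 790 kJ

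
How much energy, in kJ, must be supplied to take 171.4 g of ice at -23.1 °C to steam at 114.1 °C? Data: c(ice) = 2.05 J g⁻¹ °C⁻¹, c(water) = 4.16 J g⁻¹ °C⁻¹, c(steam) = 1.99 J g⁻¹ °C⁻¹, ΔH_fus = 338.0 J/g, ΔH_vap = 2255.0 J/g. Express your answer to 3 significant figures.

q = 529 kJ

q1 (heat ice -23.1→0.0 °C): 171.4 × 2.05 × 23.1 = 8117 J
q2 (melt at 0 °C): 171.4 × 338.0 = 57933 J
q3 (heat water 0.0→100.0 °C): 171.4 × 4.16 × 100.0 = 71302 J
q4 (vaporize at 100 °C): 171.4 × 2255.0 = 386507 J
q5 (heat steam 100.0→114.1 °C): 171.4 × 1.99 × 14.1 = 4809 J
Total: 8117 + 57933 + 71302 + 386507 + 4809 = 528668 J = 529 kJ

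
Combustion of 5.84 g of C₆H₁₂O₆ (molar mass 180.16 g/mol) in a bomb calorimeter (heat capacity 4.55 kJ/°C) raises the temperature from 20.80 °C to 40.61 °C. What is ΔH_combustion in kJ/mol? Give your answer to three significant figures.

ΔT = 40.61 − 20.80 = 19.81 °C
q_cal = C_cal × ΔT = 4.55 × 19.81 = 90.1355 kJ
n = 5.84 / 180.16 = 0.03242 mol
q_rxn = −q_cal = -90.1355 kJ
ΔH = -90.1355 / 0.03242 = -2780 kJ/mol

ΔH = -2780 kJ/mol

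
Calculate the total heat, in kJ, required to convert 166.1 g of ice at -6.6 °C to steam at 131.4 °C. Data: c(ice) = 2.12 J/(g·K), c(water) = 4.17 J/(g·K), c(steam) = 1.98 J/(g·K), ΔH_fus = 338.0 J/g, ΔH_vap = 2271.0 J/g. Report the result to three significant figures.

q1 (heat ice -6.6→0.0 °C): 166.1 × 2.12 × 6.6 = 2324 J
q2 (melt at 0 °C): 166.1 × 338.0 = 56142 J
q3 (heat water 0.0→100.0 °C): 166.1 × 4.17 × 100.0 = 69264 J
q4 (vaporize at 100 °C): 166.1 × 2271.0 = 377213 J
q5 (heat steam 100.0→131.4 °C): 166.1 × 1.98 × 31.4 = 10327 J
Total: 2324 + 56142 + 69264 + 377213 + 10327 = 515270 J = 515 kJ

q = 515 kJ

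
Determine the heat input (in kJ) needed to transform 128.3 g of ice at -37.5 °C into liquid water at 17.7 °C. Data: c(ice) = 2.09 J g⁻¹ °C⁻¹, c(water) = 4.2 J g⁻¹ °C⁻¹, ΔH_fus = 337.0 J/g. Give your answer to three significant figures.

q1 (heat ice -37.5→0.0 °C): 128.3 × 2.09 × 37.5 = 10056 J
q2 (melt at 0 °C): 128.3 × 337.0 = 43237 J
q3 (heat water 0.0→17.7 °C): 128.3 × 4.2 × 17.7 = 9538 J
Total: 10056 + 43237 + 9538 = 62831 J = 62.8 kJ

q = 62.8 kJ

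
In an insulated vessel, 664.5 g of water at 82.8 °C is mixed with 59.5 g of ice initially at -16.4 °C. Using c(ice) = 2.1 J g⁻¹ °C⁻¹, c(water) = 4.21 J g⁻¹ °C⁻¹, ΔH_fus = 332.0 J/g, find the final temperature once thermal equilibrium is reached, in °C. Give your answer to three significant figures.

Heat to bring ice to 0 °C and melt it: q₁ = 59.5×2.1×16.4 + 59.5×332.0 = 21803 J
Heat the water can supply cooling to 0 °C: 664.5×4.21×82.8 = 231637 J > q₁, so all ice melts.
Energy balance: 664.5×4.21×(82.8 − T) = 21803 + 59.5×4.21×(T − 0)
2797.545(82.8 − T) = 21803 + 250.495 T
231637 − 21803 = 3048.040 T
T = 209834 / 3048.040 = 68.84 °C

T_f = 68.8 °C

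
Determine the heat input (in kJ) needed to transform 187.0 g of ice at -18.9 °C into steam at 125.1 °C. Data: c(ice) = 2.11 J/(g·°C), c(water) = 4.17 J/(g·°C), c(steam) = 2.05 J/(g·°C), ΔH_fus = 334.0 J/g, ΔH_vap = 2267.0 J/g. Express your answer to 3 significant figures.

q = 581 kJ

q1 (heat ice -18.9→0.0 °C): 187.0 × 2.11 × 18.9 = 7457 J
q2 (melt at 0 °C): 187.0 × 334.0 = 62458 J
q3 (heat water 0.0→100.0 °C): 187.0 × 4.17 × 100.0 = 77979 J
q4 (vaporize at 100 °C): 187.0 × 2267.0 = 423929 J
q5 (heat steam 100.0→125.1 °C): 187.0 × 2.05 × 25.1 = 9622 J
Total: 7457 + 62458 + 77979 + 423929 + 9622 = 581445 J = 581 kJ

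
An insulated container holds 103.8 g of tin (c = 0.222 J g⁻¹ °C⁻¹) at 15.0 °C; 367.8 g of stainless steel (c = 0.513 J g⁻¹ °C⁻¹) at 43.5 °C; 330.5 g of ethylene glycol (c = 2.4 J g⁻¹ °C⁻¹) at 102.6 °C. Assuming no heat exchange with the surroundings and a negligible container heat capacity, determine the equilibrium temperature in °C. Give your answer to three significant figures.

Σ mᵢcᵢ(T − Tᵢ) = 0  ⇒  T = Σ mᵢcᵢTᵢ / Σ mᵢcᵢ
Σ mᵢcᵢ = 103.8×0.222 + 367.8×0.513 + 330.5×2.4 = 1004.9250
Σ mᵢcᵢTᵢ = 23.0436×15.0 + 188.6814×43.5 + 793.2×102.6 = 89936
T = 89936 / 1004.9250 = 89.50 °C

T_f = 89.5 °C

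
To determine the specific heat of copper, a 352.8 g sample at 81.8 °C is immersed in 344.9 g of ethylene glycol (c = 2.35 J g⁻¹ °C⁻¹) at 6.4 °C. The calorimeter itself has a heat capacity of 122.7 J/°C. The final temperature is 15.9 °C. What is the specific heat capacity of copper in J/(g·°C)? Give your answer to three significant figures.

c = 0.381 J/(g·°C)

q_gained = (344.9 × 2.35 + 122.7) × (15.9 − 6.4) = 8866 J
q_lost = 352.8 × c × (81.8 − 15.9) = 23249.52 c
Set equal: c = 8866 / 23249.52 = 0.381 J/(g·°C)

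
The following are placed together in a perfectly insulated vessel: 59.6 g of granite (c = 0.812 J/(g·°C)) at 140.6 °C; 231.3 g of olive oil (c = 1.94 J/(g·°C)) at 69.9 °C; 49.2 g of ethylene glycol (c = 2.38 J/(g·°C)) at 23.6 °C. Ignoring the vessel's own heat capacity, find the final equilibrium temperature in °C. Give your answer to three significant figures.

T_f = 66.6 °C

Σ mᵢcᵢ(T − Tᵢ) = 0  ⇒  T = Σ mᵢcᵢTᵢ / Σ mᵢcᵢ
Σ mᵢcᵢ = 59.6×0.812 + 231.3×1.94 + 49.2×2.38 = 614.2132
Σ mᵢcᵢTᵢ = 48.3952×140.6 + 448.722×69.9 + 117.096×23.6 = 40933
T = 40933 / 614.2132 = 66.64 °C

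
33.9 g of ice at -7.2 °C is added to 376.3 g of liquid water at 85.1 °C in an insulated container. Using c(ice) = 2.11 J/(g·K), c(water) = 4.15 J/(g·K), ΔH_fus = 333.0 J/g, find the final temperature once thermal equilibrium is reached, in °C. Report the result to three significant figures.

T_f = 71.1 °C

Heat to bring ice to 0 °C and melt it: q₁ = 33.9×2.11×7.2 + 33.9×333.0 = 11804 J
Heat the water can supply cooling to 0 °C: 376.3×4.15×85.1 = 132896 J > q₁, so all ice melts.
Energy balance: 376.3×4.15×(85.1 − T) = 11804 + 33.9×4.15×(T − 0)
1561.645(85.1 − T) = 11804 + 140.685 T
132896 − 11804 = 1702.330 T
T = 121092 / 1702.330 = 71.13 °C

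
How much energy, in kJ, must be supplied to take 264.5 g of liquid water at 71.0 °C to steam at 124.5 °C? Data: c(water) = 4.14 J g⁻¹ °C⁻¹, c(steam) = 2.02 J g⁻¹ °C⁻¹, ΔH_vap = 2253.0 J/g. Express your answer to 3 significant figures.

q1 (heat water 71.0→100.0 °C): 264.5 × 4.14 × 29.0 = 31756 J
q2 (vaporize at 100 °C): 264.5 × 2253.0 = 595919 J
q3 (heat steam 100.0→124.5 °C): 264.5 × 2.02 × 24.5 = 13090 J
Total: 31756 + 595919 + 13090 = 640765 J = 641 kJ

q = 641 kJ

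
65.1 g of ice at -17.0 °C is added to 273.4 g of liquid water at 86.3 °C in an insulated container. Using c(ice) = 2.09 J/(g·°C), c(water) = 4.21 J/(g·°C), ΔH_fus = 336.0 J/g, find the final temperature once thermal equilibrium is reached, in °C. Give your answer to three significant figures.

T_f = 52.7 °C

Heat to bring ice to 0 °C and melt it: q₁ = 65.1×2.09×17.0 + 65.1×336.0 = 24187 J
Heat the water can supply cooling to 0 °C: 273.4×4.21×86.3 = 99332.5 J > q₁, so all ice melts.
Energy balance: 273.4×4.21×(86.3 − T) = 24187 + 65.1×4.21×(T − 0)
1151.014(86.3 − T) = 24187 + 274.071 T
99332.5 − 24187 = 1425.085 T
T = 75145.5 / 1425.085 = 52.73 °C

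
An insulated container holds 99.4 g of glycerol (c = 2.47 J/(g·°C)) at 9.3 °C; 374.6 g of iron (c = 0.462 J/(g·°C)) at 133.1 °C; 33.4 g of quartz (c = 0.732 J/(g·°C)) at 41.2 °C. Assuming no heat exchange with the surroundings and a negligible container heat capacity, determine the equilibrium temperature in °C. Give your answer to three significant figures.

Σ mᵢcᵢ(T − Tᵢ) = 0  ⇒  T = Σ mᵢcᵢTᵢ / Σ mᵢcᵢ
Σ mᵢcᵢ = 99.4×2.47 + 374.6×0.462 + 33.4×0.732 = 443.0320
Σ mᵢcᵢTᵢ = 245.518×9.3 + 173.0652×133.1 + 24.4488×41.2 = 26326
T = 26326 / 443.0320 = 59.42 °C

T_f = 59.4 °C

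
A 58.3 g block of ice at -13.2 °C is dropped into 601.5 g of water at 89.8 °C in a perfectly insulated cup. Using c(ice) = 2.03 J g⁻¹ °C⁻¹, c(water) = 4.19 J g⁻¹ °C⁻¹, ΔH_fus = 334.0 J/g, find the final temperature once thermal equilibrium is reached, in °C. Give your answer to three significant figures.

Heat to bring ice to 0 °C and melt it: q₁ = 58.3×2.03×13.2 + 58.3×334.0 = 21034 J
Heat the water can supply cooling to 0 °C: 601.5×4.19×89.8 = 226322 J > q₁, so all ice melts.
Energy balance: 601.5×4.19×(89.8 − T) = 21034 + 58.3×4.19×(T − 0)
2520.285(89.8 − T) = 21034 + 244.277 T
226322 − 21034 = 2764.562 T
T = 205288 / 2764.562 = 74.26 °C

T_f = 74.3 °C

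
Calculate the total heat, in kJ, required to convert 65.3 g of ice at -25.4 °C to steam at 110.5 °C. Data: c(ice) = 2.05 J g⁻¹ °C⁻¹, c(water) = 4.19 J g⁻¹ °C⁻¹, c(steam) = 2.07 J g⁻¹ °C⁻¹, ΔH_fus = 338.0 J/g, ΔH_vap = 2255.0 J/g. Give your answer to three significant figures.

q1 (heat ice -25.4→0.0 °C): 65.3 × 2.05 × 25.4 = 3400 J
q2 (melt at 0 °C): 65.3 × 338.0 = 22071 J
q3 (heat water 0.0→100.0 °C): 65.3 × 4.19 × 100.0 = 27361 J
q4 (vaporize at 100 °C): 65.3 × 2255.0 = 147252 J
q5 (heat steam 100.0→110.5 °C): 65.3 × 2.07 × 10.5 = 1419 J
Total: 3400 + 22071 + 27361 + 147252 + 1419 = 201503 J = 202 kJ

q = 202 kJ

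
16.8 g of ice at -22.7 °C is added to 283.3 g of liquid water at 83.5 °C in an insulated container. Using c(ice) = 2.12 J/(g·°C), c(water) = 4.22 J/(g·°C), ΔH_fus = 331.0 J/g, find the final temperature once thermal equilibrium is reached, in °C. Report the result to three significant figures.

T_f = 73.8 °C

Heat to bring ice to 0 °C and melt it: q₁ = 16.8×2.12×22.7 + 16.8×331.0 = 6369.3 J
Heat the water can supply cooling to 0 °C: 283.3×4.22×83.5 = 99826.4 J > q₁, so all ice melts.
Energy balance: 283.3×4.22×(83.5 − T) = 6369.3 + 16.8×4.22×(T − 0)
1195.526(83.5 − T) = 6369.3 + 70.896 T
99826.4 − 6369.3 = 1266.422 T
T = 93457.1 / 1266.422 = 73.80 °C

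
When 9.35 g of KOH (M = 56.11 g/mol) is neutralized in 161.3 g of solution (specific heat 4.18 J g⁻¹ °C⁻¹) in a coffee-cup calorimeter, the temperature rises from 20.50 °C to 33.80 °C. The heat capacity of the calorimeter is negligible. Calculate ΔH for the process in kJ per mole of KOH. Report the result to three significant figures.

ΔH = -53.8 kJ/mol

|ΔT| = |33.80 − 20.50| = 13.30 °C
|q_surr| = (161.3 × 4.18) × 13.30 = 674.234 × 13.30 = 8967 J
n(KOH) = 9.35 / 56.11 = 0.1666 mol
Temperature rose, so q_rxn = −|q_surr| = -8.967 kJ
ΔH = q_rxn / n = -53.82 kJ/mol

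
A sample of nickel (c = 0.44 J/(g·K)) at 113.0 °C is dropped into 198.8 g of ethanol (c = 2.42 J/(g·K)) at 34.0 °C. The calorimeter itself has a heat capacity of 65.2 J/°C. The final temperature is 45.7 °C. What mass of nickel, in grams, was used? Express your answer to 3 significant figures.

m = 216 g

q_gained = (198.8 × 2.42 + 65.2) × (45.7 − 34.0) = 6392 J
q_lost = m × 0.44 × (113.0 − 45.7) = 29.612 m
m = 6392 / 29.612 = 216 g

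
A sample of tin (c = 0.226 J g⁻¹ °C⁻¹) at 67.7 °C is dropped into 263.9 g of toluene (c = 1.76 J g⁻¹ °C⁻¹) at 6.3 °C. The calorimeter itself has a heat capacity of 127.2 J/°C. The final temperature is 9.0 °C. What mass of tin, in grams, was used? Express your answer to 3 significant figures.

m = 120 g

q_gained = (263.9 × 1.76 + 127.2) × (9.0 − 6.3) = 1597 J
q_lost = m × 0.226 × (67.7 − 9.0) = 13.2662 m
m = 1597 / 13.2662 = 120 g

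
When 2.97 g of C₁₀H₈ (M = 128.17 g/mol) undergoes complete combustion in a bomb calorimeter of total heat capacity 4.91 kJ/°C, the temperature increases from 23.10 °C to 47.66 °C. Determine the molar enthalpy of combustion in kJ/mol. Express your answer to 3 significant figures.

ΔT = 47.66 − 23.10 = 24.56 °C
q_cal = C_cal × ΔT = 4.91 × 24.56 = 120.5896 kJ
n = 2.97 / 128.17 = 0.02317 mol
q_rxn = −q_cal = -120.5896 kJ
ΔH = -120.5896 / 0.02317 = -5204.6 kJ/mol

ΔH = -5200 kJ/mol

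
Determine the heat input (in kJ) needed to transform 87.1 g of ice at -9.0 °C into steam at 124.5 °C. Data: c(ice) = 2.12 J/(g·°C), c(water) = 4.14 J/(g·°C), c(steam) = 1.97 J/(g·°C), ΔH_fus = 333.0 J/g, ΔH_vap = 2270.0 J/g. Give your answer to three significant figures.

q1 (heat ice -9.0→0.0 °C): 87.1 × 2.12 × 9.0 = 1662 J
q2 (melt at 0 °C): 87.1 × 333.0 = 29004 J
q3 (heat water 0.0→100.0 °C): 87.1 × 4.14 × 100.0 = 36059 J
q4 (vaporize at 100 °C): 87.1 × 2270.0 = 197717 J
q5 (heat steam 100.0→124.5 °C): 87.1 × 1.97 × 24.5 = 4204 J
Total: 1662 + 29004 + 36059 + 197717 + 4204 = 268646 J = 269 kJ

q = 269 kJ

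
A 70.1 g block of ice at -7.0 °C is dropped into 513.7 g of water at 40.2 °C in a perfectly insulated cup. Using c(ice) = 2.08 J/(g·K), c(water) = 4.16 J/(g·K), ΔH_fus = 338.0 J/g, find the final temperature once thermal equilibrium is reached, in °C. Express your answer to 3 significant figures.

Heat to bring ice to 0 °C and melt it: q₁ = 70.1×2.08×7.0 + 70.1×338.0 = 24714 J
Heat the water can supply cooling to 0 °C: 513.7×4.16×40.2 = 85907.1 J > q₁, so all ice melts.
Energy balance: 513.7×4.16×(40.2 − T) = 24714 + 70.1×4.16×(T − 0)
2136.992(40.2 − T) = 24714 + 291.616 T
85907.1 − 24714 = 2428.608 T
T = 61193.1 / 2428.608 = 25.20 °C

T_f = 25.2 °C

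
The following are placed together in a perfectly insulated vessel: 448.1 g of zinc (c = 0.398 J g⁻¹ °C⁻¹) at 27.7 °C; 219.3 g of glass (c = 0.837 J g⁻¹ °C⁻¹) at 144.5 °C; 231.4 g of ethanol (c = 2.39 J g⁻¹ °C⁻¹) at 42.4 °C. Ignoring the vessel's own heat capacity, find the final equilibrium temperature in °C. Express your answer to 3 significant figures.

T_f = 60.0 °C

Σ mᵢcᵢ(T − Tᵢ) = 0  ⇒  T = Σ mᵢcᵢTᵢ / Σ mᵢcᵢ
Σ mᵢcᵢ = 448.1×0.398 + 219.3×0.837 + 231.4×2.39 = 914.9439
Σ mᵢcᵢTᵢ = 178.3438×27.7 + 183.5541×144.5 + 553.046×42.4 = 54913
T = 54913 / 914.9439 = 60.02 °C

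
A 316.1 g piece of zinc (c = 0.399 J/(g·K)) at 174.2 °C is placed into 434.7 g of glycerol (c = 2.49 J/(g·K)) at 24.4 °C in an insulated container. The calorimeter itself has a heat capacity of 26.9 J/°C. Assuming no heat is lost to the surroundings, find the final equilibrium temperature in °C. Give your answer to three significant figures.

T_f = 39.7 °C

Heat lost by zinc = heat gained by glycerol + calorimeter.
(316.1)(0.399)(174.2 − T) = [(434.7)(2.49) + 26.9](T − 24.4)
126.1239 (174.2 − T) = 1109.303 (T − 24.4)
21971 − 126.1239 T = 1109.303 T − 27067
49038 = 1235.4269 T
T = 39.69 °C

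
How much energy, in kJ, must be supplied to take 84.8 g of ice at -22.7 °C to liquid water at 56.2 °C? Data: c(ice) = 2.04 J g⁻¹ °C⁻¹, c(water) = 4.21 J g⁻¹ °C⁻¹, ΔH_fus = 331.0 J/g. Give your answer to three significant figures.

q1 (heat ice -22.7→0.0 °C): 84.8 × 2.04 × 22.7 = 3927 J
q2 (melt at 0 °C): 84.8 × 331.0 = 28069 J
q3 (heat water 0.0→56.2 °C): 84.8 × 4.21 × 56.2 = 20064 J
Total: 3927 + 28069 + 20064 = 52060 J = 52.1 kJ

q = 52.1 kJ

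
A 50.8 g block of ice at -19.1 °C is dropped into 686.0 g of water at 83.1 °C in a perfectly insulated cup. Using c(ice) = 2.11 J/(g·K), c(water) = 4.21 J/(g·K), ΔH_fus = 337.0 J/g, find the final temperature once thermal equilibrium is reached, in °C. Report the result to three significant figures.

T_f = 71.2 °C

Heat to bring ice to 0 °C and melt it: q₁ = 50.8×2.11×19.1 + 50.8×337.0 = 19167 J
Heat the water can supply cooling to 0 °C: 686.0×4.21×83.1 = 239998 J > q₁, so all ice melts.
Energy balance: 686.0×4.21×(83.1 − T) = 19167 + 50.8×4.21×(T − 0)
2888.06(83.1 − T) = 19167 + 213.868 T
239998 − 19167 = 3101.928 T
T = 220831 / 3101.928 = 71.19 °C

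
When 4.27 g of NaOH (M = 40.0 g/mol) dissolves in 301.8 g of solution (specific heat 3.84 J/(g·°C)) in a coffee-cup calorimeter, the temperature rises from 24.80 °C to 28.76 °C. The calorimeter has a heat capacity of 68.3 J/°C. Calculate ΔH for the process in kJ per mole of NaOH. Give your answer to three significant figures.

ΔH = -45.5 kJ/mol

|ΔT| = |28.76 − 24.80| = 3.96 °C
|q_surr| = (301.8 × 3.84 + 68.3) × 3.96 = 1227.212 × 3.96 = 4860 J
n(NaOH) = 4.27 / 40.0 = 0.1068 mol
Temperature rose, so q_rxn = −|q_surr| = -4.860 kJ
ΔH = q_rxn / n = -45.51 kJ/mol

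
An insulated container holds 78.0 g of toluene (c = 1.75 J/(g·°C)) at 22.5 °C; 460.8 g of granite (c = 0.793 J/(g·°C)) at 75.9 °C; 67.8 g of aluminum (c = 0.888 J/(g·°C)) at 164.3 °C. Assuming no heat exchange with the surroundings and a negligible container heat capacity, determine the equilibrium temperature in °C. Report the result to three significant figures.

T_f = 72.4 °C

Σ mᵢcᵢ(T − Tᵢ) = 0  ⇒  T = Σ mᵢcᵢTᵢ / Σ mᵢcᵢ
Σ mᵢcᵢ = 78.0×1.75 + 460.8×0.793 + 67.8×0.888 = 562.1208
Σ mᵢcᵢTᵢ = 136.5×22.5 + 365.4144×75.9 + 60.2064×164.3 = 40698
T = 40698 / 562.1208 = 72.40 °C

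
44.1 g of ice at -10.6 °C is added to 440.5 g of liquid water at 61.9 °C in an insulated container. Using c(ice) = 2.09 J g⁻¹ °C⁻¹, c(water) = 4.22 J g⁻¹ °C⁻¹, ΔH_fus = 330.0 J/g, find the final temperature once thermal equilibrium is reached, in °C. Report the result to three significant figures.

Heat to bring ice to 0 °C and melt it: q₁ = 44.1×2.09×10.6 + 44.1×330.0 = 15530 J
Heat the water can supply cooling to 0 °C: 440.5×4.22×61.9 = 115067 J > q₁, so all ice melts.
Energy balance: 440.5×4.22×(61.9 − T) = 15530 + 44.1×4.22×(T − 0)
1858.91(61.9 − T) = 15530 + 186.102 T
115067 − 15530 = 2045.012 T
T = 99537 / 2045.012 = 48.67 °C

T_f = 48.7 °C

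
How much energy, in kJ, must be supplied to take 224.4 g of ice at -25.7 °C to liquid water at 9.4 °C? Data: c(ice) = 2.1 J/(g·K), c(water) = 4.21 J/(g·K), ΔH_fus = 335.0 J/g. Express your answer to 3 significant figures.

q1 (heat ice -25.7→0.0 °C): 224.4 × 2.1 × 25.7 = 12111 J
q2 (melt at 0 °C): 224.4 × 335.0 = 75174 J
q3 (heat water 0.0→9.4 °C): 224.4 × 4.21 × 9.4 = 8880 J
Total: 12111 + 75174 + 8880 = 96165 J = 96.2 kJ

q = 96.2 kJ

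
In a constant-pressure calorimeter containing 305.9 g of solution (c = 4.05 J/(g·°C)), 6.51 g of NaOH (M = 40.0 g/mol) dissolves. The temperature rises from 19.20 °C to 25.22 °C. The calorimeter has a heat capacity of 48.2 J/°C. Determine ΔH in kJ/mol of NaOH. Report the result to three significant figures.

ΔH = -47.6 kJ/mol

|ΔT| = |25.22 − 19.20| = 6.02 °C
|q_surr| = (305.9 × 4.05 + 48.2) × 6.02 = 1287.095 × 6.02 = 7748 J
n(NaOH) = 6.51 / 40.0 = 0.1628 mol
Temperature rose, so q_rxn = −|q_surr| = -7.748 kJ
ΔH = q_rxn / n = -47.59 kJ/mol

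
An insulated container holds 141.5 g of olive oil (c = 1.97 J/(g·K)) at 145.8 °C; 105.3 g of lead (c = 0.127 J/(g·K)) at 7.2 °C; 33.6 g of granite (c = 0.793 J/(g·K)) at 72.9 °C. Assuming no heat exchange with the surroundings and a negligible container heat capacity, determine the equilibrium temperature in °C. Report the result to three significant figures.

T_f = 134 °C

Σ mᵢcᵢ(T − Tᵢ) = 0  ⇒  T = Σ mᵢcᵢTᵢ / Σ mᵢcᵢ
Σ mᵢcᵢ = 141.5×1.97 + 105.3×0.127 + 33.6×0.793 = 318.7729
Σ mᵢcᵢTᵢ = 278.755×145.8 + 13.3731×7.2 + 26.6448×72.9 = 42681
T = 42681 / 318.7729 = 133.9 °C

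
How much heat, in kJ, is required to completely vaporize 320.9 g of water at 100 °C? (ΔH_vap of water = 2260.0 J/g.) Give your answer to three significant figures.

q = m × ΔH_vap = 320.9 × 2260.0 = 725200 J = 725 kJ

q = 725 kJ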